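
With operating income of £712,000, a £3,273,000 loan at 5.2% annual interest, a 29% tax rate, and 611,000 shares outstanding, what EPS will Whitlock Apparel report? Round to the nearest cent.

Pre-tax income = £712,000 − £170,196.00 = £541,804.00.
After tax at 29%: net income = £541,804.00 × 0.71 = £384,680.84.
Per share: £384,680.84 / 611,000 shares = £0.63.

£0.63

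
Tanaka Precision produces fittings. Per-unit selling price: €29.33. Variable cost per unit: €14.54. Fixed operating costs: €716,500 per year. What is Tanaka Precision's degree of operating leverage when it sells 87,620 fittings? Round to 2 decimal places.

Total contribution margin = 87,620 × €14.79 = €1,295,899.80.
Subtracting fixed costs: EBIT = €1,295,899.80 − €716,500 = €579,399.80.
Degree of operating leverage = €1,295,899.80 / €579,399.80 = 2.2366.

2.24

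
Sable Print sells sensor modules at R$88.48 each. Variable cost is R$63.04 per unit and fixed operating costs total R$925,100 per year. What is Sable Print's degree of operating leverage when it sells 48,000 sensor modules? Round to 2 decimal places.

Contribution at this volume is 48,000 × R$25.44 = R$1,221,120.00.
EBIT = R$1,221,120.00 − R$925,100 = R$296,020.00.
DOL = contribution ÷ EBIT = R$1,221,120.00 ÷ R$296,020.00 = 4.1251.

4.13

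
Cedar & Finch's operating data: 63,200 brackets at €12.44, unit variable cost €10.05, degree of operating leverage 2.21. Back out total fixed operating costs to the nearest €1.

€82,700

Total contribution margin = 63,200 × €2.39 = €151,048.00.
DOL = contribution / EBIT, so EBIT = €151,048.00 / 2.21 = €68,347.51.
And FC = contribution − EBIT = €151,048.00 − €68,347.51 = €82,700.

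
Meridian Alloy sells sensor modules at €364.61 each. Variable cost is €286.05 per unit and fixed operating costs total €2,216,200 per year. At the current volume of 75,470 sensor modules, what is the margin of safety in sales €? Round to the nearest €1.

Each unit contributes €364.61 − €286.05 = €78.56. Break-even units = €2,216,200 ÷ €78.56 = 28,210.29; break-even revenue = 28,210.29 × €364.61 = €10,285,752.06.
Actual sales revenue = 75,470 × €364.61 = €27,517,116.70.
Margin of safety = €27,517,116.70 − €10,285,752.06 = €17,231,365.

€17,231,365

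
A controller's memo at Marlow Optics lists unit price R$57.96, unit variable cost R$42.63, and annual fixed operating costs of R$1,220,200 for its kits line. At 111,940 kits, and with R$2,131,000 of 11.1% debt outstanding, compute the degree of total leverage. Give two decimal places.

6.62

Contribution at this volume is 111,940 × R$15.33 = R$1,716,040.20.
Operating income = contribution − fixed costs = R$1,716,040.20 − R$1,220,200 = R$495,840.20. Interest = R$236,541.00, so EBIT − I = R$259,299.20.
Degree of total leverage = total CM / (EBIT − interest) = R$1,716,040.20 / R$259,299.20 = 6.6180.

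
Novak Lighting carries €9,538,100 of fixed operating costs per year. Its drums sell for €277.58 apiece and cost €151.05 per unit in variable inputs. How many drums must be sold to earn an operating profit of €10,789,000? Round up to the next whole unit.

Unit CM = price − variable cost = €277.58 − €151.05 = €126.53.
Required volume = (fixed costs + target profit) ÷ CM = (€9,538,100 + €10,789,000) ÷ €126.53 = 160,650.44, so 160,651 drums.

160,651 drums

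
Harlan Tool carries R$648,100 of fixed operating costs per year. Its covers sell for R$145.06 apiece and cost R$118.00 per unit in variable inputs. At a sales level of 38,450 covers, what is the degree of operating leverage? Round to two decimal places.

Total contribution margin = 38,450 × R$27.06 = R$1,040,457.00.
Operating income = contribution − fixed costs = R$1,040,457.00 − R$648,100 = R$392,357.00.
So DOL = total CM / EBIT = R$1,040,457.00 / R$392,357.00 = 2.6518.

2.65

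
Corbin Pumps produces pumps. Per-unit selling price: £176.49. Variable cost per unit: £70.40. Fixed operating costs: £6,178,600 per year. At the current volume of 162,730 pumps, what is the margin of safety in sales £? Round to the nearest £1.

Unit CM = price − variable cost = £176.49 − £70.40 = £106.09. Break-even units = £6,178,600 ÷ £106.09 = 58,239.23; break-even revenue = 58,239.23 × £176.49 = £10,278,641.85.
Current sales = 162,730 × £176.49 = £28,720,217.70.
Margin of safety = £28,720,217.70 − £10,278,641.85 = £18,441,576.

£18,441,576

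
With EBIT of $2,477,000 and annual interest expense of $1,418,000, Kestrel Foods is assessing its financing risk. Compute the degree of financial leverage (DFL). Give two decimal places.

Interest = $1,418,000.00.
Degree of financial leverage = EBIT / (EBIT − interest) = $2,477,000 / $1,059,000.00 = 2.3390.

2.34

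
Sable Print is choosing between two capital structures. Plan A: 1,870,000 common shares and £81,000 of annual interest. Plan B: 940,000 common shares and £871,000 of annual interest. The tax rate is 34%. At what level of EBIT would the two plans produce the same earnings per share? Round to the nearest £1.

£1,669,495

At indifference, (EBIT − 81,000)(1 − t)/1,870,000 = (EBIT − 871,000)(1 − t)/940,000.
The (1 − t) factor cancels: (EBIT − 81,000) × 940,000 = (EBIT − 871,000) × 1,870,000.
Solving, EBIT = (871,000·1,870,000 − 81,000·940,000) / (1,870,000 − 940,000) = 1,552,630,000,000 / 930,000 = 1,669,494.62.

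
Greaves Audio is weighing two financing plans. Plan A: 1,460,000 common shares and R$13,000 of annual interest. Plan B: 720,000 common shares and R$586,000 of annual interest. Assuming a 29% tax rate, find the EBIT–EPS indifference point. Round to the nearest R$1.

R$1,143,514

Set EPS_A = EPS_B: (EBIT − R$13,000)(1 − 0.29) ÷ 1,460,000 = (EBIT − R$586,000)(1 − 0.29) ÷ 720,000.
The (1 − t) factor cancels: (EBIT − 13,000) × 720,000 = (EBIT − 586,000) × 1,460,000.
EBIT × (1,460,000 − 720,000) = 586,000 × 1,460,000 − 13,000 × 720,000 = 846,200,000,000, so EBIT = 846,200,000,000 ÷ 740,000 = 1,143,513.51.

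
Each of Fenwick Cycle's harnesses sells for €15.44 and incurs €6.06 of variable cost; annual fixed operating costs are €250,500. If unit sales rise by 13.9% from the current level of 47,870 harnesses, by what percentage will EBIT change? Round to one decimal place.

+31.4%

Contribution at this volume is 47,870 × €9.38 = €449,020.60.
Operating income = contribution − fixed costs = €449,020.60 − €250,500 = €198,520.60.
So DOL = total CM / EBIT = €449,020.60 / €198,520.60 = 2.2618.
Operating income changes by 2.2618 × +13.9% = +31.4%.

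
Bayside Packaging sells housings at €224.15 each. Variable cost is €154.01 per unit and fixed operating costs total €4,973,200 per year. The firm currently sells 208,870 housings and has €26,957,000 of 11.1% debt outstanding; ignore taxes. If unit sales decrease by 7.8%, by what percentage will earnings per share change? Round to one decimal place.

-17.1%

Total contribution margin = 208,870 × €70.14 = €14,650,141.80.
EBIT = €14,650,141.80 − €4,973,200 = €9,676,941.80.
After interest of €2,992,227.00, pre-tax earnings = €6,684,714.80.
Degree of combined leverage = contribution ÷ (EBIT − I) = €14,650,141.80 ÷ €6,684,714.80 = 2.1916.
EPS therefore changes by 2.1916 × (-7.8%) = -17.1%.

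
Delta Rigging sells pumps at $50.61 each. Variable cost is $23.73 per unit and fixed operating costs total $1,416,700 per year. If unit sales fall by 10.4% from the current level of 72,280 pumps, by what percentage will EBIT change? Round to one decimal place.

-38.4%

Contribution at this volume is 72,280 × $26.88 = $1,942,886.40.
Operating income = contribution − fixed costs = $1,942,886.40 − $1,416,700 = $526,186.40.
Degree of operating leverage = $1,942,886.40 / $526,186.40 = 3.6924.
%ΔEBIT = DOL × %ΔSales = 3.6924 × -10.4% = -38.4%.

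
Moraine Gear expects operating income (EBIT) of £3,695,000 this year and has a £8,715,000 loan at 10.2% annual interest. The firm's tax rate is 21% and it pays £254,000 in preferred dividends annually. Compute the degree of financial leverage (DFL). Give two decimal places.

1.49

Interest = £888,930.00.
Pre-tax preferred-dividend burden = £254,000 ÷ (1 − 0.21) = £321,518.99.
DFL = EBIT ÷ [EBIT − I − D_p/(1−t)] = £3,695,000 ÷ [£3,695,000 − £888,930.00 − £321,518.99] = £3,695,000 ÷ £2,484,551.01 = 1.4872.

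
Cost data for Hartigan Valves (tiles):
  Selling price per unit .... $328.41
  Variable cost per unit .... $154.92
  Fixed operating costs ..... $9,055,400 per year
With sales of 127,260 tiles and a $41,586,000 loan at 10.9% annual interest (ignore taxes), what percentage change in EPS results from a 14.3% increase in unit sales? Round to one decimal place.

+37.2%

Contribution at this volume is 127,260 × $173.49 = $22,078,337.40.
EBIT = $22,078,337.40 − $9,055,400 = $13,022,937.40.
Interest = $4,532,874.00, so EBIT − I = $8,490,063.40.
DCL = total CM / (EBIT − I) = $22,078,337.40 / $8,490,063.40 = 2.6005.
EPS therefore changes by 2.6005 × (+14.3%) = +37.2%.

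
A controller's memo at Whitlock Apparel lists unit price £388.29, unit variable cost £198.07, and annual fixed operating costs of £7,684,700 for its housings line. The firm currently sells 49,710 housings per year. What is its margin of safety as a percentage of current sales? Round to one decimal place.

Each unit contributes £388.29 − £198.07 = £190.22. Break-even units = £7,684,700 ÷ £190.22 = 40,399.01; break-even revenue = 40,399.01 × £388.29 = £15,686,532.24.
Actual sales revenue = 49,710 × £388.29 = £19,301,895.90.
Margin of safety = (£19,301,895.90 − £15,686,532.24) ÷ £19,301,895.90 = 18.7%.

18.7%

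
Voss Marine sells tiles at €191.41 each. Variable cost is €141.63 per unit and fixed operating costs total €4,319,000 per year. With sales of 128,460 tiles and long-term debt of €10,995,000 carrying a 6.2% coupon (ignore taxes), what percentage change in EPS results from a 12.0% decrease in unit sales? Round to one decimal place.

Total contribution margin = 128,460 × €49.78 = €6,394,738.80.
Subtracting fixed costs: EBIT = €6,394,738.80 − €4,319,000 = €2,075,738.80.
After interest of €681,690.00, pre-tax earnings = €1,394,048.80.
Degree of combined leverage = contribution ÷ (EBIT − I) = €6,394,738.80 ÷ €1,394,048.80 = 4.5872.
%ΔEPS = DCL × %ΔSales = 4.5872 × -12.0% = -55.0%.

-55.0%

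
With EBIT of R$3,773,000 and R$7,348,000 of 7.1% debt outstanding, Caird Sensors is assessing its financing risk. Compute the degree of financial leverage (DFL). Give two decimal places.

Interest = R$521,708.00.
Degree of financial leverage = EBIT / (EBIT − interest) = R$3,773,000 / R$3,251,292.00 = 1.1605.

1.16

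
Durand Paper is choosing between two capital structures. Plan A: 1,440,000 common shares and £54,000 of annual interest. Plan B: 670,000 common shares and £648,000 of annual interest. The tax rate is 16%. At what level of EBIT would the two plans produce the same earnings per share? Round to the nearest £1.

£1,164,857

Set EPS_A = EPS_B: (EBIT − £54,000)(1 − 0.16) ÷ 1,440,000 = (EBIT − £648,000)(1 − 0.16) ÷ 670,000.
Cancelling (1 − t) and cross-multiplying: 670,000·(EBIT − 54,000) = 1,440,000·(EBIT − 648,000).
EBIT × (1,440,000 − 670,000) = 648,000 × 1,440,000 − 54,000 × 670,000 = 896,940,000,000, so EBIT = 896,940,000,000 ÷ 770,000 = 1,164,857.14.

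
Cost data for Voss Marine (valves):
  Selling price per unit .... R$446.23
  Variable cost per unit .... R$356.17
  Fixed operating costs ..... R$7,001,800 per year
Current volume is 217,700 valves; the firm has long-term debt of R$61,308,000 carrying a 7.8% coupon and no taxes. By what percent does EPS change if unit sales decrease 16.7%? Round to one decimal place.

Total contribution margin = 217,700 × R$90.06 = R$19,606,062.00.
Subtracting fixed costs: EBIT = R$19,606,062.00 − R$7,001,800 = R$12,604,262.00.
After interest of R$4,782,024.00, pre-tax earnings = R$7,822,238.00.
Degree of combined leverage = contribution ÷ (EBIT − I) = R$19,606,062.00 ÷ R$7,822,238.00 = 2.5065.
EPS therefore changes by 2.5065 × (-16.7%) = -41.9%.

-41.9%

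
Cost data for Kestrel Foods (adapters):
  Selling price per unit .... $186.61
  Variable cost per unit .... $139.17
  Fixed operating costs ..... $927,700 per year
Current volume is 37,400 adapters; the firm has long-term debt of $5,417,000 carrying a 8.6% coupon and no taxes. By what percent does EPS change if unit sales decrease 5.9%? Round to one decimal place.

-27.5%

Contribution at this volume is 37,400 × $47.44 = $1,774,256.00.
EBIT = $1,774,256.00 − $927,700 = $846,556.00.
Interest = $465,862.00, so EBIT − I = $380,694.00.
DCL = total CM / (EBIT − I) = $1,774,256.00 / $380,694.00 = 4.6606.
%ΔEPS = DCL × %ΔSales = 4.6606 × -5.9% = -27.5%.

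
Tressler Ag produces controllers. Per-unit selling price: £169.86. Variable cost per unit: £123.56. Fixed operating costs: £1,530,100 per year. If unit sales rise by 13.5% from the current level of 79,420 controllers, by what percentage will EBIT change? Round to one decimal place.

+23.1%

Total contribution margin = 79,420 × £46.30 = £3,677,146.00.
Subtracting fixed costs: EBIT = £3,677,146.00 − £1,530,100 = £2,147,046.00.
Degree of operating leverage = £3,677,146.00 / £2,147,046.00 = 1.7127.
So EBIT moves 1.7127 × (+13.5%) = +23.1%.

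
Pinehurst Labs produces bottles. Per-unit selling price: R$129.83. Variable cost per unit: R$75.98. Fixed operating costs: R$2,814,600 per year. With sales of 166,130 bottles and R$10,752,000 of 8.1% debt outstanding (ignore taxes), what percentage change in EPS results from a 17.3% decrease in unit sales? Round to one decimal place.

Total contribution margin = 166,130 × R$53.85 = R$8,946,100.50.
Operating income = contribution − fixed costs = R$8,946,100.50 − R$2,814,600 = R$6,131,500.50.
After interest of R$870,912.00, pre-tax earnings = R$5,260,588.50.
Degree of combined leverage = contribution ÷ (EBIT − I) = R$8,946,100.50 ÷ R$5,260,588.50 = 1.7006.
EPS therefore changes by 1.7006 × (-17.3%) = -29.4%.

-29.4%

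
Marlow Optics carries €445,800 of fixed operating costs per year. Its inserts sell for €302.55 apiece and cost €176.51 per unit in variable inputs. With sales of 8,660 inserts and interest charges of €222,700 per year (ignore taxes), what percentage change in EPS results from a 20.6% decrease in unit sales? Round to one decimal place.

At 8,660 units, contribution = 8,660 × €126.04 = €1,091,506.40.
Subtracting fixed costs: EBIT = €1,091,506.40 − €445,800 = €645,706.40.
After interest of €222,700.00, pre-tax earnings = €423,006.40.
DCL = total CM / (EBIT − I) = €1,091,506.40 / €423,006.40 = 2.5804.
%ΔEPS = DCL × %ΔSales = 2.5804 × -20.6% = -53.2%.

-53.2%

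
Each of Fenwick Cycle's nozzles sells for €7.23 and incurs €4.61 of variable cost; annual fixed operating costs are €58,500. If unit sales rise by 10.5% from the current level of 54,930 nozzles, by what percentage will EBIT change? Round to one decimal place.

Contribution at this volume is 54,930 × €2.62 = €143,916.60.
EBIT = €143,916.60 − €58,500 = €85,416.60.
DOL = contribution ÷ EBIT = €143,916.60 ÷ €85,416.60 = 1.6849.
Operating income changes by 1.6849 × +10.5% = +17.7%.

+17.7%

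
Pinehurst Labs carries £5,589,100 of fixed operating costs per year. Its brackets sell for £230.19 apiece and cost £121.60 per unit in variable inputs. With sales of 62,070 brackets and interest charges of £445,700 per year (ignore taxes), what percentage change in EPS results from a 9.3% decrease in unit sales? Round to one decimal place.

-88.9%

Contribution at this volume is 62,070 × £108.59 = £6,740,181.30.
Subtracting fixed costs: EBIT = £6,740,181.30 − £5,589,100 = £1,151,081.30.
After interest of £445,700.00, pre-tax earnings = £705,381.30.
Degree of combined leverage = contribution ÷ (EBIT − I) = £6,740,181.30 ÷ £705,381.30 = 9.5554.
EPS therefore changes by 9.5554 × (-9.3%) = -88.9%.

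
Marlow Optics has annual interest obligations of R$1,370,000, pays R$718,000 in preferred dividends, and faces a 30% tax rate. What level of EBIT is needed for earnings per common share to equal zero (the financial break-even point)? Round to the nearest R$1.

R$2,395,714

Preferred dividends are paid after tax, so their pre-tax equivalent is R$718,000 ÷ (1 − 0.30) = R$1,025,714.29.
Financial break-even EBIT = interest + D_p ÷ (1 − t) = R$1,370,000 + R$1,025,714.29 = R$2,395,714.29.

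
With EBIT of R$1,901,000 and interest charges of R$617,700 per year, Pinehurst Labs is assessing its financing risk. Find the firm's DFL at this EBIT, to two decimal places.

1.48

Interest = R$617,700.00.
Degree of financial leverage = EBIT / (EBIT − interest) = R$1,901,000 / R$1,283,300.00 = 1.4813.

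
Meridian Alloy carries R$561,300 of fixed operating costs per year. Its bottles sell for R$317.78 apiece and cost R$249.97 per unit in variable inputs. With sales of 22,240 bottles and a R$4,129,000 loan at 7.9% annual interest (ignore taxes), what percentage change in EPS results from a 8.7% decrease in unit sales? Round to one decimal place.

Total contribution margin = 22,240 × R$67.81 = R$1,508,094.40.
Subtracting fixed costs: EBIT = R$1,508,094.40 − R$561,300 = R$946,794.40.
After interest of R$326,191.00, pre-tax earnings = R$620,603.40.
DCL = total CM / (EBIT − I) = R$1,508,094.40 / R$620,603.40 = 2.4300.
EPS therefore changes by 2.4300 × (-8.7%) = -21.1%.

-21.1%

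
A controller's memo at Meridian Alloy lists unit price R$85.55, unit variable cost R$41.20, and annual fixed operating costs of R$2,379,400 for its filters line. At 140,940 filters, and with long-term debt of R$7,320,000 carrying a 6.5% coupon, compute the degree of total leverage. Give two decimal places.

1.84

Contribution at this volume is 140,940 × R$44.35 = R$6,250,689.00.
EBIT = R$6,250,689.00 − R$2,379,400 = R$3,871,289.00. Interest = R$475,800.00, so EBIT − I = R$3,395,489.00.
DCL = contribution ÷ (EBIT − I) = R$6,250,689.00 ÷ R$3,395,489.00 = 1.8409.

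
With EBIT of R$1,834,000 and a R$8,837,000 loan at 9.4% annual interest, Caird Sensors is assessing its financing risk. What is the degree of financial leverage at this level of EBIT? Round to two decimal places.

Annual interest charges come to R$830,678.00.
DFL = EBIT ÷ (EBIT − I) = R$1,834,000 ÷ (R$1,834,000 − R$830,678.00) = R$1,834,000 ÷ R$1,003,322.00 = 1.8279.

1.83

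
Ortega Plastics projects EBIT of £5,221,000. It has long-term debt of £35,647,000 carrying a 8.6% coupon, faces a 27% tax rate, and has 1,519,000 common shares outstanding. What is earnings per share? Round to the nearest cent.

£1.04

Interest = £3,065,642.00, so EBT = £5,221,000 − £3,065,642.00 = £2,155,358.00.
Net income = £2,155,358.00 × (1 − 0.27) = £1,573,411.34.
EPS = £1,573,411.34 ÷ 1,519,000 = £1.04.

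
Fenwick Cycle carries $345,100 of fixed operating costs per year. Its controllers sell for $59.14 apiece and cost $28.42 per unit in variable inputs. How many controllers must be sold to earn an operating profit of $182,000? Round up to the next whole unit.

Unit CM = price − variable cost = $59.14 − $28.42 = $30.72.
Need Q such that Q × $30.72 − $345,100 = $182,000, i.e. Q = $527,100 / $30.72 = 17,158.20 → 17,159.

17,159 controllers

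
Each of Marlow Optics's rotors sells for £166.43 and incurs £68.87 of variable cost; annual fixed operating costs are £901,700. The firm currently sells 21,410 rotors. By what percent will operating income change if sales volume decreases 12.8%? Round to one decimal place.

Total contribution margin = 21,410 × £97.56 = £2,088,759.60.
Subtracting fixed costs: EBIT = £2,088,759.60 − £901,700 = £1,187,059.60.
Degree of operating leverage = £2,088,759.60 / £1,187,059.60 = 1.7596.
So EBIT moves 1.7596 × (-12.8%) = -22.5%.

-22.5%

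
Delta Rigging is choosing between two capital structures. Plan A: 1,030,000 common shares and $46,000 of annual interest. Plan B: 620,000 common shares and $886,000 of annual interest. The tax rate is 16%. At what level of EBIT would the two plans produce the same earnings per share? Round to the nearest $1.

$2,156,244

Set EPS_A = EPS_B: (EBIT − $46,000)(1 − 0.16) ÷ 1,030,000 = (EBIT − $886,000)(1 − 0.16) ÷ 620,000.
The (1 − t) factor cancels: (EBIT − 46,000) × 620,000 = (EBIT − 886,000) × 1,030,000.
EBIT × (1,030,000 − 620,000) = 886,000 × 1,030,000 − 46,000 × 620,000 = 884,060,000,000, so EBIT = 884,060,000,000 ÷ 410,000 = 2,156,243.90.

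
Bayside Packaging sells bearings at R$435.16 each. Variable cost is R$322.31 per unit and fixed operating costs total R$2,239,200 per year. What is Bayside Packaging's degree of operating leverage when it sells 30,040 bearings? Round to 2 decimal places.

2.95

At 30,040 units, contribution = 30,040 × R$112.85 = R$3,390,014.00.
Operating income = contribution − fixed costs = R$3,390,014.00 − R$2,239,200 = R$1,150,814.00.
So DOL = total CM / EBIT = R$3,390,014.00 / R$1,150,814.00 = 2.9458.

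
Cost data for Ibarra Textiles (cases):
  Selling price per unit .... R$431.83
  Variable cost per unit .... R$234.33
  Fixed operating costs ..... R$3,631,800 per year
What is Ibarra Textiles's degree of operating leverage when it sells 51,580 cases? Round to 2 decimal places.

1.55

Total contribution margin = 51,580 × R$197.50 = R$10,187,050.00.
Operating income = contribution − fixed costs = R$10,187,050.00 − R$3,631,800 = R$6,555,250.00.
Degree of operating leverage = R$10,187,050.00 / R$6,555,250.00 = 1.5540.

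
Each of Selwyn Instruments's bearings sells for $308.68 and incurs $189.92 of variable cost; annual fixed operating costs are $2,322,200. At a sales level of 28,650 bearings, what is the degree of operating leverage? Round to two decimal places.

At 28,650 units, contribution = 28,650 × $118.76 = $3,402,474.00.
EBIT = $3,402,474.00 − $2,322,200 = $1,080,274.00.
So DOL = total CM / EBIT = $3,402,474.00 / $1,080,274.00 = 3.1496.

3.15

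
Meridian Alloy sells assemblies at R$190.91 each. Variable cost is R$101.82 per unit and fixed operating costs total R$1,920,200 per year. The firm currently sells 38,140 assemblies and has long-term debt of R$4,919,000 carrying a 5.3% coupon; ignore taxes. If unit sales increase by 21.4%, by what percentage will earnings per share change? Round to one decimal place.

+59.8%

Total contribution margin = 38,140 × R$89.09 = R$3,397,892.60.
Operating income = contribution − fixed costs = R$3,397,892.60 − R$1,920,200 = R$1,477,692.60.
Interest = R$260,707.00, so EBIT − I = R$1,216,985.60.
Degree of combined leverage = contribution ÷ (EBIT − I) = R$3,397,892.60 ÷ R$1,216,985.60 = 2.7921.
%ΔEPS = DCL × %ΔSales = 2.7921 × +21.4% = +59.8%.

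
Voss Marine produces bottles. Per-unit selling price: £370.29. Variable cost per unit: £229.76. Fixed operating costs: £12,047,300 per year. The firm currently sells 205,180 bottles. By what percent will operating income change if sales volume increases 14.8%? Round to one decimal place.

+25.4%

At 205,180 units, contribution = 205,180 × £140.53 = £28,833,945.40.
EBIT = £28,833,945.40 − £12,047,300 = £16,786,645.40.
DOL = contribution ÷ EBIT = £28,833,945.40 ÷ £16,786,645.40 = 1.7177.
So EBIT moves 1.7177 × (+14.8%) = +25.4%.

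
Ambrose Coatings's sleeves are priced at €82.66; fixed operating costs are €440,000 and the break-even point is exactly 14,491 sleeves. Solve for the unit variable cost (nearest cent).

€52.30

At break-even, FC = Q × (P − VC), so P − VC = €440,000 ÷ 14,491 = €30.3637.
Variable cost per unit = €82.66 − €30.3637 = €52.30.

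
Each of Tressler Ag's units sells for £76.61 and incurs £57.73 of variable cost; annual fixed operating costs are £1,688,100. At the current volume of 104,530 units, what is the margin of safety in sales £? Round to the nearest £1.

£1,158,184

Contribution margin per unit = £76.61 − £57.73 = £18.88. Break-even units = £1,688,100 ÷ £18.88 = 89,412.08; break-even revenue = 89,412.08 × £76.61 = £6,849,859.16.
Current sales = 104,530 × £76.61 = £8,008,043.30.
Margin of safety = £8,008,043.30 − £6,849,859.16 = £1,158,184.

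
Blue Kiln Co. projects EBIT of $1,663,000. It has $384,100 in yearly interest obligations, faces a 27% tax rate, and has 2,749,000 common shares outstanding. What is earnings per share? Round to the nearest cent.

$0.34

Interest = $384,100.00, so EBT = $1,663,000 − $384,100.00 = $1,278,900.00.
After tax at 27%: net income = $1,278,900.00 × 0.73 = $933,597.00.
Per share: $933,597.00 / 2,749,000 shares = $0.34.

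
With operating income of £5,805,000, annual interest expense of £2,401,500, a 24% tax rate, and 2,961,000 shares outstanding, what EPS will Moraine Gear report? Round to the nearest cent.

Pre-tax income = £5,805,000 − £2,401,500.00 = £3,403,500.00.
After tax at 24%: net income = £3,403,500.00 × 0.76 = £2,586,660.00.
EPS = £2,586,660.00 ÷ 2,961,000 = £0.87.

£0.87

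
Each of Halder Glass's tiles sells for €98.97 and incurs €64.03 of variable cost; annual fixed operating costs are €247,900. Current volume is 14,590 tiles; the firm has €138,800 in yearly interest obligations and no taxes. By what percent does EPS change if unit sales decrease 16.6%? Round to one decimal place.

At 14,590 units, contribution = 14,590 × €34.94 = €509,774.60.
EBIT = €509,774.60 − €247,900 = €261,874.60.
Interest = €138,800.00, so EBIT − I = €123,074.60.
Degree of combined leverage = contribution ÷ (EBIT − I) = €509,774.60 ÷ €123,074.60 = 4.1420.
%ΔEPS = DCL × %ΔSales = 4.1420 × -16.6% = -68.8%.

-68.8%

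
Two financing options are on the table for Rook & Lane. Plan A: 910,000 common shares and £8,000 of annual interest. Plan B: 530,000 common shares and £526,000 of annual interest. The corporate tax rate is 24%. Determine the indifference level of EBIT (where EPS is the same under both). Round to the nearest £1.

At indifference, (EBIT − 8,000)(1 − t)/910,000 = (EBIT − 526,000)(1 − t)/530,000.
The (1 − t) factor cancels: (EBIT − 8,000) × 530,000 = (EBIT − 526,000) × 910,000.
Solving, EBIT = (526,000·910,000 − 8,000·530,000) / (910,000 − 530,000) = 474,420,000,000 / 380,000 = 1,248,473.68.

£1,248,474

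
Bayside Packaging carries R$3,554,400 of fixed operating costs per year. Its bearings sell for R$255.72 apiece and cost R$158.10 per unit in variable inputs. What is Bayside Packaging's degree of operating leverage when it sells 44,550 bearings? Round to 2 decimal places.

5.47

Total contribution margin = 44,550 × R$97.62 = R$4,348,971.00.
Subtracting fixed costs: EBIT = R$4,348,971.00 − R$3,554,400 = R$794,571.00.
DOL = contribution ÷ EBIT = R$4,348,971.00 ÷ R$794,571.00 = 5.4734.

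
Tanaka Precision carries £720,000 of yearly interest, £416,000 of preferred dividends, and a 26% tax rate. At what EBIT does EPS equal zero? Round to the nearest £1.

£1,282,162

Preferred dividends are paid after tax, so their pre-tax equivalent is £416,000 ÷ (1 − 0.26) = £562,162.16.
Financial break-even EBIT = interest + D_p ÷ (1 − t) = £720,000 + £562,162.16 = £1,282,162.16.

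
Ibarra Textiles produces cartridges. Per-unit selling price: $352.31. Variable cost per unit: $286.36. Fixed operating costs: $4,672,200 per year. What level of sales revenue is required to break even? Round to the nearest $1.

CM per unit = $352.31 − $286.36 = $65.95; CM ratio = $65.95 / $352.31 = 0.1872.
Break-even revenue = fixed costs × price ÷ CM = $4,672,200 × $352.31 ÷ $65.95 = $24,959,254.

$24,959,254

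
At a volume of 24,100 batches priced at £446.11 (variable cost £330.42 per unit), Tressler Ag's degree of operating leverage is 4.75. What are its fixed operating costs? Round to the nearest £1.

£2,201,154

Total contribution margin = 24,100 × £115.69 = £2,788,129.00.
DOL = contribution / EBIT, so EBIT = £2,788,129.00 / 4.75 = £586,974.53.
And FC = contribution − EBIT = £2,788,129.00 − £586,974.53 = £2,201,154.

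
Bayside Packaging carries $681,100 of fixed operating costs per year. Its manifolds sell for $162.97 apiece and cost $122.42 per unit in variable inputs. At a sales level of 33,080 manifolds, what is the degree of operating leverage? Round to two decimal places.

2.03

Contribution at this volume is 33,080 × $40.55 = $1,341,394.00.
EBIT = $1,341,394.00 − $681,100 = $660,294.00.
Degree of operating leverage = $1,341,394.00 / $660,294.00 = 2.0315.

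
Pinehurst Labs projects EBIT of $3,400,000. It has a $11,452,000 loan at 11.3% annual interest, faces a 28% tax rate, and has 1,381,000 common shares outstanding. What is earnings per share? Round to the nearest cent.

$1.10

Interest = $1,294,076.00, so EBT = $3,400,000 − $1,294,076.00 = $2,105,924.00.
After tax at 28%: net income = $2,105,924.00 × 0.72 = $1,516,265.28.
Per share: $1,516,265.28 / 1,381,000 shares = $1.10.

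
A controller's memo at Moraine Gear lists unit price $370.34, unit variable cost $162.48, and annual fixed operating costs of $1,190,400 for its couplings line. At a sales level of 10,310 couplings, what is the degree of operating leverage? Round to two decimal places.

2.25

Total contribution margin = 10,310 × $207.86 = $2,143,036.60.
EBIT = $2,143,036.60 − $1,190,400 = $952,636.60.
DOL = contribution ÷ EBIT = $2,143,036.60 ÷ $952,636.60 = 2.2496.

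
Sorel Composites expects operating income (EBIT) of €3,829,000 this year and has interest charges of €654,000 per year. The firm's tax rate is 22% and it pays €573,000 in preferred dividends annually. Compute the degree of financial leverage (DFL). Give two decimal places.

Annual interest charges come to €654,000.00.
Pre-tax preferred-dividend burden = €573,000 ÷ (1 − 0.22) = €734,615.38.
DFL = EBIT ÷ [EBIT − I − D_p/(1−t)] = €3,829,000 ÷ [€3,829,000 − €654,000.00 − €734,615.38] = €3,829,000 ÷ €2,440,384.62 = 1.5690.

1.57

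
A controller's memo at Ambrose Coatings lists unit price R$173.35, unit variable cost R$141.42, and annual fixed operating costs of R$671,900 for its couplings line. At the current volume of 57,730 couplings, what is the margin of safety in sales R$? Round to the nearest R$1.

Each unit contributes R$173.35 − R$141.42 = R$31.93. Break-even units = R$671,900 ÷ R$31.93 = 21,042.91; break-even revenue = 21,042.91 × R$173.35 = R$3,647,787.82.
Actual sales revenue = 57,730 × R$173.35 = R$10,007,495.50.
Margin of safety = R$10,007,495.50 − R$3,647,787.82 = R$6,359,708.

R$6,359,708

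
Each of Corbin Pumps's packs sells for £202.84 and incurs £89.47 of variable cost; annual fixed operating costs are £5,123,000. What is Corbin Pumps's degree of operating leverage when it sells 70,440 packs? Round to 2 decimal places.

2.79

At 70,440 units, contribution = 70,440 × £113.37 = £7,985,782.80.
Operating income = contribution − fixed costs = £7,985,782.80 − £5,123,000 = £2,862,782.80.
DOL = contribution ÷ EBIT = £7,985,782.80 ÷ £2,862,782.80 = 2.7895.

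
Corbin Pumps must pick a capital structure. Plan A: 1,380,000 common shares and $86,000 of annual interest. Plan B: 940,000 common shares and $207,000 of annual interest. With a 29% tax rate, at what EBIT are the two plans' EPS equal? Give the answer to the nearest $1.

$465,500

At indifference, (EBIT − 86,000)(1 − t)/1,380,000 = (EBIT − 207,000)(1 − t)/940,000.
Cancelling (1 − t) and cross-multiplying: 940,000·(EBIT − 86,000) = 1,380,000·(EBIT − 207,000).
EBIT × (1,380,000 − 940,000) = 207,000 × 1,380,000 − 86,000 × 940,000 = 204,820,000,000, so EBIT = 204,820,000,000 ÷ 440,000 = 465,500.00.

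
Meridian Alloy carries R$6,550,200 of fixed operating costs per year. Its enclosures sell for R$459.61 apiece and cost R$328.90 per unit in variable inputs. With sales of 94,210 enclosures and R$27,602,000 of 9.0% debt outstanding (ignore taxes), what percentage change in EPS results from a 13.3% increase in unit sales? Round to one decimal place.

+49.9%

At 94,210 units, contribution = 94,210 × R$130.71 = R$12,314,189.10.
Subtracting fixed costs: EBIT = R$12,314,189.10 − R$6,550,200 = R$5,763,989.10.
After interest of R$2,484,180.00, pre-tax earnings = R$3,279,809.10.
DCL = total CM / (EBIT − I) = R$12,314,189.10 / R$3,279,809.10 = 3.7545.
EPS therefore changes by 3.7545 × (+13.3%) = +49.9%.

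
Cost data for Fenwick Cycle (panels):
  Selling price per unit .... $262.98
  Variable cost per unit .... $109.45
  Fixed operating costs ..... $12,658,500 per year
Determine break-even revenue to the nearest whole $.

$21,682,618

CM per unit = $262.98 − $109.45 = $153.53; CM ratio = $153.53 / $262.98 = 0.5838.
Break-even sales = FC ÷ CM ratio = $12,658,500 × $262.98 / $153.53 = $21,682,618.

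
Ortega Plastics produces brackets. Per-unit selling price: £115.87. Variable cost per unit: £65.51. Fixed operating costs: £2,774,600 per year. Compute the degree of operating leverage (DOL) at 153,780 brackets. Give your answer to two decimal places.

Contribution at this volume is 153,780 × £50.36 = £7,744,360.80.
Subtracting fixed costs: EBIT = £7,744,360.80 − £2,774,600 = £4,969,760.80.
So DOL = total CM / EBIT = £7,744,360.80 / £4,969,760.80 = 1.5583.

1.56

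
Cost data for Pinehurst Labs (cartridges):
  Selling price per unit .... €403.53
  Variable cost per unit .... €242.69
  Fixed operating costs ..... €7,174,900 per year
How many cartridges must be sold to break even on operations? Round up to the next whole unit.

44,609 cartridges

Each unit contributes €403.53 − €242.69 = €160.84.
Break-even Q = €7,174,900 / €160.84 = 44,608.93 → 44,609 cartridges.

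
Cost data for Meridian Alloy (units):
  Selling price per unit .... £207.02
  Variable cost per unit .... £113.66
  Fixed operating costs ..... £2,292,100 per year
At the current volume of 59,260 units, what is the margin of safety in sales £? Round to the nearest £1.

£7,185,416

Each unit contributes £207.02 − £113.66 = £93.36. Break-even units = £2,292,100 ÷ £93.36 = 24,551.20; break-even revenue = 24,551.20 × £207.02 = £5,082,589.35.
Current sales = 59,260 × £207.02 = £12,268,005.20.
Margin of safety = £12,268,005.20 − £5,082,589.35 = £7,185,416.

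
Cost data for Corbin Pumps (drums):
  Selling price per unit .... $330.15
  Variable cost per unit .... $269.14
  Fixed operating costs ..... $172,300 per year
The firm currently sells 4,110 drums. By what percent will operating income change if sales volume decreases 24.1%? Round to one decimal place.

-77.0%

At 4,110 units, contribution = 4,110 × $61.01 = $250,751.10.
EBIT = $250,751.10 − $172,300 = $78,451.10.
DOL = contribution ÷ EBIT = $250,751.10 ÷ $78,451.10 = 3.1963.
%ΔEBIT = DOL × %ΔSales = 3.1963 × -24.1% = -77.0%.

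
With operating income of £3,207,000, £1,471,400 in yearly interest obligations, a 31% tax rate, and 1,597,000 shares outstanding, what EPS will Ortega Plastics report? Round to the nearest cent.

£0.75

Pre-tax income = £3,207,000 − £1,471,400.00 = £1,735,600.00.
Net income = £1,735,600.00 × (1 − 0.31) = £1,197,564.00.
Per share: £1,197,564.00 / 1,597,000 shares = £0.75.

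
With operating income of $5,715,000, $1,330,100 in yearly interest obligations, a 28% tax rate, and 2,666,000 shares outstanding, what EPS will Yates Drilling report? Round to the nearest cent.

$1.18

Pre-tax income = $5,715,000 − $1,330,100.00 = $4,384,900.00.
After tax at 28%: net income = $4,384,900.00 × 0.72 = $3,157,128.00.
Per share: $3,157,128.00 / 2,666,000 shares = $1.18.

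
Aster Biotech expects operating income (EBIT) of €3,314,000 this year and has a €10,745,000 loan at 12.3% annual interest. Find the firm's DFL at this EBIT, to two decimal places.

Annual interest charges come to €1,321,635.00.
DFL = EBIT ÷ (EBIT − I) = €3,314,000 ÷ (€3,314,000 − €1,321,635.00) = €3,314,000 ÷ €1,992,365.00 = 1.6633.

1.66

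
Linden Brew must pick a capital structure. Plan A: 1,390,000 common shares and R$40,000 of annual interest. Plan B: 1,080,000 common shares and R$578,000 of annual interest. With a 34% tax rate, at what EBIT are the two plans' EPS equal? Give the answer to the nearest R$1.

Set EPS_A = EPS_B: (EBIT − R$40,000)(1 − 0.34) ÷ 1,390,000 = (EBIT − R$578,000)(1 − 0.34) ÷ 1,080,000.
The (1 − t) factor cancels: (EBIT − 40,000) × 1,080,000 = (EBIT − 578,000) × 1,390,000.
EBIT × (1,390,000 − 1,080,000) = 578,000 × 1,390,000 − 40,000 × 1,080,000 = 760,220,000,000, so EBIT = 760,220,000,000 ÷ 310,000 = 2,452,322.58.

R$2,452,323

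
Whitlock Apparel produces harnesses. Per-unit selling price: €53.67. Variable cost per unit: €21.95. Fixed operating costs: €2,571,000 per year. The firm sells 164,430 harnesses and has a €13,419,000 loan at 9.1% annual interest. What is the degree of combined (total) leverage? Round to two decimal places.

Total contribution margin = 164,430 × €31.72 = €5,215,719.60.
EBIT = €5,215,719.60 − €2,571,000 = €2,644,719.60. Interest = €1,221,129.00.
DOL = €5,215,719.60 ÷ €2,644,719.60 = 1.9721; DFL = €2,644,719.60 ÷ €1,423,590.60 = 1.8578.
DCL = DOL × DFL = 1.9721 × 1.8578 = 3.6638.

3.66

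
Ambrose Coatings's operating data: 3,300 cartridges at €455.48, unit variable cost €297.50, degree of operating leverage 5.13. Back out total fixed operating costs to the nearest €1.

€419,709

Total contribution margin = 3,300 × €157.98 = €521,334.00.
Since DOL = CM ÷ EBIT, EBIT = €521,334.00 ÷ 5.13 = €101,624.56.
Fixed costs = CM − EBIT = €521,334.00 − €101,624.56 = €419,709.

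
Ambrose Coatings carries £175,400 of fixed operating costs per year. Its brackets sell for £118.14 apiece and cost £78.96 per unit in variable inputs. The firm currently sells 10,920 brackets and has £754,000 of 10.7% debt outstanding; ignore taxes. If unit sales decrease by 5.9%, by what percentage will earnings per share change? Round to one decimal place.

-14.7%

Contribution at this volume is 10,920 × £39.18 = £427,845.60.
Subtracting fixed costs: EBIT = £427,845.60 − £175,400 = £252,445.60.
Interest = £80,678.00, so EBIT − I = £171,767.60.
DCL = total CM / (EBIT − I) = £427,845.60 / £171,767.60 = 2.4908.
EPS therefore changes by 2.4908 × (-5.9%) = -14.7%.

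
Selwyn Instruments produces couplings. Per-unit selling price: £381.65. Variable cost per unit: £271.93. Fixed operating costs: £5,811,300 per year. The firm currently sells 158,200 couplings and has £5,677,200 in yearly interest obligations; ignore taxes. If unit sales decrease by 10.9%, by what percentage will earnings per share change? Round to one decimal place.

-32.2%

At 158,200 units, contribution = 158,200 × £109.72 = £17,357,704.00.
Operating income = contribution − fixed costs = £17,357,704.00 − £5,811,300 = £11,546,404.00.
After interest of £5,677,200.00, pre-tax earnings = £5,869,204.00.
DCL = total CM / (EBIT − I) = £17,357,704.00 / £5,869,204.00 = 2.9574.
EPS therefore changes by 2.9574 × (-10.9%) = -32.2%.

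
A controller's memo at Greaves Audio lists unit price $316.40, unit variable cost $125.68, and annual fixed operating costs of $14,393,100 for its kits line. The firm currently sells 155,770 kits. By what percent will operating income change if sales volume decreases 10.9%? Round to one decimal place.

-21.1%

Total contribution margin = 155,770 × $190.72 = $29,708,454.40.
Subtracting fixed costs: EBIT = $29,708,454.40 − $14,393,100 = $15,315,354.40.
So DOL = total CM / EBIT = $29,708,454.40 / $15,315,354.40 = 1.9398.
%ΔEBIT = DOL × %ΔSales = 1.9398 × -10.9% = -21.1%.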